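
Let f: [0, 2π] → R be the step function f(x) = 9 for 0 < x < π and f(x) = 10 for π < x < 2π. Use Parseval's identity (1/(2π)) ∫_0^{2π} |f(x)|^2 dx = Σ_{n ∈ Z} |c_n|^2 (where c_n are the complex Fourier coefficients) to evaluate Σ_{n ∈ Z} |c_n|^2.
Σ |c_n|^2 = 181/2

Parseval equates the L^2 energy of f (normalised by 1/(2π)) with the ℓ^2 sum of its Fourier coefficients: (1/(2π)) ∫_0^{2π} |f|^2 = Σ |c_n|^2.
Compute the left side: (1/(2π)) [∫_0^π 9^2 dx + ∫_π^{2π} 10^2 dx] = (1/(2π)) · (81π + 100π) = (81 + 100)/2 = 181/2.
So Σ_{n ∈ Z} |c_n|^2 = 181/2.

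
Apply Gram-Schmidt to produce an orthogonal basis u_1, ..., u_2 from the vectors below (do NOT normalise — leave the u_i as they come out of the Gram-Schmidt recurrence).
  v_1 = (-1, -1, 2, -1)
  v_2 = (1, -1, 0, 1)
Orthogonal basis:
  u_1 = (-1, -1, 2, -1)
  u_2 = (6/7, -8/7, 2/7, 6/7)

Apply the Gram-Schmidt recurrence
  u_1 = v_1
  u_i = v_i − Σ_{j<i} ((v_i · u_j) / (u_j · u_j)) · u_j.

Step by step this gives:
  u_1 = (-1, -1, 2, -1)
  u_2 = (6/7, -8/7, 2/7, 6/7)

Orthogonality check:
  u_2 · u_1 = 0 (should be 0)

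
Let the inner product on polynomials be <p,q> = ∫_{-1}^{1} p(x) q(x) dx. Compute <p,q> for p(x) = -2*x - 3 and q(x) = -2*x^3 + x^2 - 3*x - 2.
<p,q> = 78/5

Expand the product: p(x)·q(x) = 4*x^4 + 4*x^3 + 3*x^2 + 13*x + 6.
∫_{-1}^{1} of each monomial x^k gives [2/(k+1) if k even, 0 if k odd]. Integrating term-by-term (or equivalently evaluating the antiderivative F(x) = 4*x^5/5 + x^4 + x^3 + 13*x^2/2 + 6*x at the endpoints):
  F(1) − F(−1) = 153/10 − (-3/10) = 78/5.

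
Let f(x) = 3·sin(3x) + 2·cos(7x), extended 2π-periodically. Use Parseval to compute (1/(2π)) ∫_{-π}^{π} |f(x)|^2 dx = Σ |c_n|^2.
Σ |c_n|^2 = 13/2

Expand |f|^2 and use orthogonality of {sin(nx), cos(mx)} on [-π, π]:
  ∫_{-π}^{π} sin(nx)^2 dx = π, ∫ cos(mx)^2 dx = π, and cross terms integrate to 0.
So ∫_{-π}^{π} f(x)^2 dx = 3^2 · π + 2^2 · π = (9 + 4)π.
Divide by 2π: (9 + 4)/2 = 13/2.
By Parseval, this equals Σ |c_n|^2.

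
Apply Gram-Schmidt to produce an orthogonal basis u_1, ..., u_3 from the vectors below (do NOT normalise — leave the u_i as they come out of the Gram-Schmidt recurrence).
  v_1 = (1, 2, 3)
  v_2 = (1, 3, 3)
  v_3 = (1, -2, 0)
Orthogonal basis:
  u_1 = (1, 2, 3)
  u_2 = (-1/7, 5/7, -3/7)
  u_3 = (9/10, 0, -3/10)

Apply the Gram-Schmidt recurrence
  u_1 = v_1
  u_i = v_i − Σ_{j<i} ((v_i · u_j) / (u_j · u_j)) · u_j.

Step by step this gives:
  u_1 = (1, 2, 3)
  u_2 = (-1/7, 5/7, -3/7)
  u_3 = (9/10, 0, -3/10)

Orthogonality check:
  u_2 · u_1 = 0 (should be 0)
  u_3 · u_1 = 0 (should be 0)
  u_3 · u_2 = 0 (should be 0)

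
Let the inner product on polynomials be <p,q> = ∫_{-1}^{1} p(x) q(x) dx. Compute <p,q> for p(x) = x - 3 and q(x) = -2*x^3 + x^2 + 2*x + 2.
<p,q> = -202/15

Expand the product: p(x)·q(x) = -2*x^4 + 7*x^3 - x^2 - 4*x - 6.
∫_{-1}^{1} of each monomial x^k gives [2/(k+1) if k even, 0 if k odd]. Integrating term-by-term (or equivalently evaluating the antiderivative F(x) = -2*x^5/5 + 7*x^4/4 - x^3/3 - 2*x^2 - 6*x at the endpoints):
  F(1) − F(−1) = -419/60 − (389/60) = -202/15.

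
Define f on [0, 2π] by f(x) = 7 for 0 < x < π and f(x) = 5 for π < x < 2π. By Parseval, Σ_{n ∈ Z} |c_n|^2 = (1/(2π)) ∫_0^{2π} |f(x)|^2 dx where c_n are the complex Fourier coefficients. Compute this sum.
Σ |c_n|^2 = 37

Parseval equates the L^2 energy of f (normalised by 1/(2π)) with the ℓ^2 sum of its Fourier coefficients: (1/(2π)) ∫_0^{2π} |f|^2 = Σ |c_n|^2.
Compute the left side: (1/(2π)) [∫_0^π 7^2 dx + ∫_π^{2π} 5^2 dx] = (1/(2π)) · (49π + 25π) = (49 + 25)/2 = 37.
So Σ_{n ∈ Z} |c_n|^2 = 37.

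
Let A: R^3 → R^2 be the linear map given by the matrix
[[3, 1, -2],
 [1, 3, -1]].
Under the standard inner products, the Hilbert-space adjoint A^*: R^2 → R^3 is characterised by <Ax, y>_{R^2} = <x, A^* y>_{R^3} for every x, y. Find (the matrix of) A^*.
A^* = A^T =
[[3, 1],
 [1, 3],
 [-2, -1]]

For real matrices with standard dot products, the defining identity <Ax, y> = <x, A^* y> gives (Ax)^T y = x^T (A^*) y, i.e. x^T A^T y = x^T (A^*) y. Since this holds for all x, y, we must have A^* = A^T. Therefore
A^* =
[[3, 1],
 [1, 3],
 [-2, -1]].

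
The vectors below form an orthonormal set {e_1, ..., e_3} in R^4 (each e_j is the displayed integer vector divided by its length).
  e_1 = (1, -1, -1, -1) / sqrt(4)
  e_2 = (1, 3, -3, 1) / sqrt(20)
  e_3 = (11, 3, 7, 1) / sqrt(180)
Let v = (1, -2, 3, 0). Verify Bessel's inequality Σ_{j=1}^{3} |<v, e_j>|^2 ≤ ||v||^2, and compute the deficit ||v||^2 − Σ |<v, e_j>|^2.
Σ |<v, e_j>|^2 = 122/9; ||v||^2 = 14; deficit = 4/9

Write each e_j = u_j / sqrt(<u_j, u_j>) where u_j is the displayed integer vector. Then <v, e_j> = <v, u_j> / sqrt(<u_j, u_j>), so |<v, e_j>|^2 = <v, u_j>^2 / <u_j, u_j>.
Coefficients: <v, e_1> = 0/sqrt(4), <v, e_2> = -14/sqrt(20), <v, e_3> = 26/sqrt(180).
Square and sum: Σ |<v, e_j>|^2 = 122/9.
Compute ||v||^2 = v·v = 14.
Deficit = 14 − 122/9 = 4/9 ≥ 0, confirming Bessel's inequality. (The deficit equals ||v − Σ <v,e_j> e_j||^2, the squared distance from v to span{e_j}.)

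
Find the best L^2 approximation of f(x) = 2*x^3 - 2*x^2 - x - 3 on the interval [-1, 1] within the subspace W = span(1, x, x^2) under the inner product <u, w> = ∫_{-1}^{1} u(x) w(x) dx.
g(x) = -2*x^2 + x/5 - 3

The best approximation g ∈ W is the orthogonal projection of f onto W. Writing g = a_0 + a_1 x + a_2 x^2, the coefficients solve the normal equations G · a = b where
  G_{ij} = <φ_i, φ_j> and b_i = <f, φ_i>, with φ_0 = 1, φ_1 = x, φ_2 = x^2.
G =
  [2, 0, 2/3]
  [0, 2/3, 0]
  [2/3, 0, 2/5],
b = (-22/3, 2/15, -14/5).
Solving gives a_0 = -3, a_1 = 1/5, a_2 = -2, so
  g(x) = -2*x^2 + x/5 - 3.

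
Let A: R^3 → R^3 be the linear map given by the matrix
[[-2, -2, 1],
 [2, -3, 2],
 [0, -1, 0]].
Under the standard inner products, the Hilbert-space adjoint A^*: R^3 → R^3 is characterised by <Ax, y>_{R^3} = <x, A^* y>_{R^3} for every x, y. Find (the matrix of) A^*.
A^* = A^T =
[[-2, 2, 0],
 [-2, -3, -1],
 [1, 2, 0]]

For real matrices with standard dot products, the defining identity <Ax, y> = <x, A^* y> gives (Ax)^T y = x^T (A^*) y, i.e. x^T A^T y = x^T (A^*) y. Since this holds for all x, y, we must have A^* = A^T. Therefore
A^* =
[[-2, 2, 0],
 [-2, -3, -1],
 [1, 2, 0]].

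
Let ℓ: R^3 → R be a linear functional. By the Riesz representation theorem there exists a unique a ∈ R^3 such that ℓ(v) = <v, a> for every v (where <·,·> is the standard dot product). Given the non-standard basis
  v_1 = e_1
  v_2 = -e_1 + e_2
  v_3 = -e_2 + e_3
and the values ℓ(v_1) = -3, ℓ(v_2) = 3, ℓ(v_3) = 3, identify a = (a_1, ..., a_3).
a = (-3, 0, 3)

Write a = (a_1, ..., a_3) in the standard basis. For each basis vector v_i, ℓ(v_i) = <v_i, a> is a linear equation in the a_j's. Collect the n equations into a matrix system V a = ℓ, where row i of V is v_i (expressed in the standard basis). Since V is invertible (lower-triangular with 1s on the diagonal, up to permutation), solve by back-substitution:
  V =
[[1, 0, 0],
 [-1, 1, 0],
 [0, -1, 1]]
  V a = (-3, 3, 3)
Solving gives a = (-3, 0, 3).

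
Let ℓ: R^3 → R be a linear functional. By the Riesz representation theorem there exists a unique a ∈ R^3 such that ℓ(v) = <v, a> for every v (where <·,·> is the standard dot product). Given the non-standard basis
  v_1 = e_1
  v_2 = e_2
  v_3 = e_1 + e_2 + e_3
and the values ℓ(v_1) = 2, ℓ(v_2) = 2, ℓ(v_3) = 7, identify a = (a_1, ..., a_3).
a = (2, 2, 3)

Write a = (a_1, ..., a_3) in the standard basis. For each basis vector v_i, ℓ(v_i) = <v_i, a> is a linear equation in the a_j's. Collect the n equations into a matrix system V a = ℓ, where row i of V is v_i (expressed in the standard basis). Since V is invertible (lower-triangular with 1s on the diagonal, up to permutation), solve by back-substitution:
  V =
[[1, 0, 0],
 [0, 1, 0],
 [1, 1, 1]]
  V a = (2, 2, 7)
Solving gives a = (2, 2, 3).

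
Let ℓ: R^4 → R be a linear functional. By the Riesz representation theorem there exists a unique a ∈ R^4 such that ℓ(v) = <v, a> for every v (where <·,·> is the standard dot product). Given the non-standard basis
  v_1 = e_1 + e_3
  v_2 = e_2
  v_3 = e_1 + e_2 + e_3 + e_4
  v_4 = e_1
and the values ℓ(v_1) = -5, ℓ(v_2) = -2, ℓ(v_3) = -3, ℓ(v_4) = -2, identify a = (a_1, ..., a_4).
a = (-2, -2, -3, 4)

Write a = (a_1, ..., a_4) in the standard basis. For each basis vector v_i, ℓ(v_i) = <v_i, a> is a linear equation in the a_j's. Collect the n equations into a matrix system V a = ℓ, where row i of V is v_i (expressed in the standard basis). Since V is invertible (lower-triangular with 1s on the diagonal, up to permutation), solve by back-substitution:
  V =
[[1, 0, 1, 0],
 [0, 1, 0, 0],
 [1, 1, 1, 1],
 [1, 0, 0, 0]]
  V a = (-5, -2, -3, -2)
Solving gives a = (-2, -2, -3, 4).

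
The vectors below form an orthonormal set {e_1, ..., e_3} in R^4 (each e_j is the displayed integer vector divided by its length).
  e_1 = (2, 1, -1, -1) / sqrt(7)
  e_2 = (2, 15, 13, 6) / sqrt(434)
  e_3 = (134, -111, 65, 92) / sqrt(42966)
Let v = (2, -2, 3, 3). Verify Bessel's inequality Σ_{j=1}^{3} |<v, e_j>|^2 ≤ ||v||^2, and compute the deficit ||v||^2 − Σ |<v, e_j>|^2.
Σ |<v, e_j>|^2 = 18014/693; ||v||^2 = 26; deficit = 4/693

Write each e_j = u_j / sqrt(<u_j, u_j>) where u_j is the displayed integer vector. Then <v, e_j> = <v, u_j> / sqrt(<u_j, u_j>), so |<v, e_j>|^2 = <v, u_j>^2 / <u_j, u_j>.
Coefficients: <v, e_1> = -4/sqrt(7), <v, e_2> = 31/sqrt(434), <v, e_3> = 961/sqrt(42966).
Square and sum: Σ |<v, e_j>|^2 = 18014/693.
Compute ||v||^2 = v·v = 26.
Deficit = 26 − 18014/693 = 4/693 ≥ 0, confirming Bessel's inequality. (The deficit equals ||v − Σ <v,e_j> e_j||^2, the squared distance from v to span{e_j}.)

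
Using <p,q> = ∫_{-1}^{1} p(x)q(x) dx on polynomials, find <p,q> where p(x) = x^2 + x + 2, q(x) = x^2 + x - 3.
<p,q> = -58/5

Expand the product: p(x)·q(x) = x^4 + 2*x^3 - x - 6.
∫_{-1}^{1} of each monomial x^k gives [2/(k+1) if k even, 0 if k odd]. Integrating term-by-term (or equivalently evaluating the antiderivative F(x) = x^5/5 + x^4/2 - x^2/2 - 6*x at the endpoints):
  F(1) − F(−1) = -29/5 − (29/5) = -58/5.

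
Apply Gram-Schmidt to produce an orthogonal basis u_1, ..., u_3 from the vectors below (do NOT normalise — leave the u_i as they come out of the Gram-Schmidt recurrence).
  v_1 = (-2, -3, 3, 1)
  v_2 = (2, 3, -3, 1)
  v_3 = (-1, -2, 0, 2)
Orthogonal basis:
  u_1 = (-2, -3, 3, 1)
  u_2 = (4/23, 6/23, -6/23, 44/23)
  u_3 = (-3/11, -10/11, -12/11, 0)

Apply the Gram-Schmidt recurrence
  u_1 = v_1
  u_i = v_i − Σ_{j<i} ((v_i · u_j) / (u_j · u_j)) · u_j.

Step by step this gives:
  u_1 = (-2, -3, 3, 1)
  u_2 = (4/23, 6/23, -6/23, 44/23)
  u_3 = (-3/11, -10/11, -12/11, 0)

Orthogonality check:
  u_2 · u_1 = 0 (should be 0)
  u_3 · u_1 = 0 (should be 0)
  u_3 · u_2 = 0 (should be 0)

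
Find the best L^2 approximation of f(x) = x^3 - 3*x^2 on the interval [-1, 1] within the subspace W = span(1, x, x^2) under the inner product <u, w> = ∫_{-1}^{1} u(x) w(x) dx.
g(x) = -3*x^2 + 3*x/5

The best approximation g ∈ W is the orthogonal projection of f onto W. Writing g = a_0 + a_1 x + a_2 x^2, the coefficients solve the normal equations G · a = b where
  G_{ij} = <φ_i, φ_j> and b_i = <f, φ_i>, with φ_0 = 1, φ_1 = x, φ_2 = x^2.
G =
  [2, 0, 2/3]
  [0, 2/3, 0]
  [2/3, 0, 2/5],
b = (-2, 2/5, -6/5).
Solving gives a_0 = 0, a_1 = 3/5, a_2 = -3, so
  g(x) = -3*x^2 + 3*x/5.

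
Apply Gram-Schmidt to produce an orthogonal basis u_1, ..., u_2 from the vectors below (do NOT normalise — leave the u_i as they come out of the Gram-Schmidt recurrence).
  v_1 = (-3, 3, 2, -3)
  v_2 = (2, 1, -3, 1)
Orthogonal basis:
  u_1 = (-3, 3, 2, -3)
  u_2 = (26/31, 67/31, -69/31, -5/31)

Apply the Gram-Schmidt recurrence
  u_1 = v_1
  u_i = v_i − Σ_{j<i} ((v_i · u_j) / (u_j · u_j)) · u_j.

Step by step this gives:
  u_1 = (-3, 3, 2, -3)
  u_2 = (26/31, 67/31, -69/31, -5/31)

Orthogonality check:
  u_2 · u_1 = 0 (should be 0)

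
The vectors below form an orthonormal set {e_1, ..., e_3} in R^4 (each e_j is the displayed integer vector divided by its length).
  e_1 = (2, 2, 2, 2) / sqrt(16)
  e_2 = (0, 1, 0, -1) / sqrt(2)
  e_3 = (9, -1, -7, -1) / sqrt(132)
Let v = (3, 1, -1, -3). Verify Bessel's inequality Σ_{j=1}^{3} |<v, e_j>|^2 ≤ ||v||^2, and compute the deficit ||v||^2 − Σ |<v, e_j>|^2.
Σ |<v, e_j>|^2 = 196/11; ||v||^2 = 20; deficit = 24/11

Write each e_j = u_j / sqrt(<u_j, u_j>) where u_j is the displayed integer vector. Then <v, e_j> = <v, u_j> / sqrt(<u_j, u_j>), so |<v, e_j>|^2 = <v, u_j>^2 / <u_j, u_j>.
Coefficients: <v, e_1> = 0/sqrt(16), <v, e_2> = 4/sqrt(2), <v, e_3> = 36/sqrt(132).
Square and sum: Σ |<v, e_j>|^2 = 196/11.
Compute ||v||^2 = v·v = 20.
Deficit = 20 − 196/11 = 24/11 ≥ 0, confirming Bessel's inequality. (The deficit equals ||v − Σ <v,e_j> e_j||^2, the squared distance from v to span{e_j}.)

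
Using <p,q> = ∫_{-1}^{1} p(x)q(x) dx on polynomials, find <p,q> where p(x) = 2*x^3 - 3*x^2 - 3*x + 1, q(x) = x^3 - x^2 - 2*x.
<p,q> = 242/105

Expand the product: p(x)·q(x) = 2*x^6 - 5*x^5 - 4*x^4 + 10*x^3 + 5*x^2 - 2*x.
∫_{-1}^{1} of each monomial x^k gives [2/(k+1) if k even, 0 if k odd]. Integrating term-by-term (or equivalently evaluating the antiderivative F(x) = 2*x^7/7 - 5*x^6/6 - 4*x^5/5 + 5*x^4/2 + 5*x^3/3 - x^2 at the endpoints):
  F(1) − F(−1) = 191/105 − (-17/35) = 242/105.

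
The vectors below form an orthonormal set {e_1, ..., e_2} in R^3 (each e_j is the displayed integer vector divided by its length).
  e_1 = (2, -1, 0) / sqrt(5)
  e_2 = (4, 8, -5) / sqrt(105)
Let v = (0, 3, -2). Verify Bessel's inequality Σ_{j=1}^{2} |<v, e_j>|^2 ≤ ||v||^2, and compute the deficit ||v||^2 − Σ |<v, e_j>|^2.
Σ |<v, e_j>|^2 = 269/21; ||v||^2 = 13; deficit = 4/21

Write each e_j = u_j / sqrt(<u_j, u_j>) where u_j is the displayed integer vector. Then <v, e_j> = <v, u_j> / sqrt(<u_j, u_j>), so |<v, e_j>|^2 = <v, u_j>^2 / <u_j, u_j>.
Coefficients: <v, e_1> = -3/sqrt(5), <v, e_2> = 34/sqrt(105).
Square and sum: Σ |<v, e_j>|^2 = 269/21.
Compute ||v||^2 = v·v = 13.
Deficit = 13 − 269/21 = 4/21 ≥ 0, confirming Bessel's inequality. (The deficit equals ||v − Σ <v,e_j> e_j||^2, the squared distance from v to span{e_j}.)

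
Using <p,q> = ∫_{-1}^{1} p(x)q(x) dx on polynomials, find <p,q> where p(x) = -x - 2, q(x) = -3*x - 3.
<p,q> = 14

Expand the product: p(x)·q(x) = 3*x^2 + 9*x + 6.
∫_{-1}^{1} of each monomial x^k gives [2/(k+1) if k even, 0 if k odd]. Integrating term-by-term (or equivalently evaluating the antiderivative F(x) = x^3 + 9*x^2/2 + 6*x at the endpoints):
  F(1) − F(−1) = 23/2 − (-5/2) = 14.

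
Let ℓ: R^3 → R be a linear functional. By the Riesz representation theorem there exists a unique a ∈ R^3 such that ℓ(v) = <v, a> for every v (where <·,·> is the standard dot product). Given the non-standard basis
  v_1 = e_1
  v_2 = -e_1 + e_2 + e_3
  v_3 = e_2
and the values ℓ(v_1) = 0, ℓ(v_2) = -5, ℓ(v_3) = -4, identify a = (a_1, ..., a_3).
a = (0, -4, -1)

Write a = (a_1, ..., a_3) in the standard basis. For each basis vector v_i, ℓ(v_i) = <v_i, a> is a linear equation in the a_j's. Collect the n equations into a matrix system V a = ℓ, where row i of V is v_i (expressed in the standard basis). Since V is invertible (lower-triangular with 1s on the diagonal, up to permutation), solve by back-substitution:
  V =
[[1, 0, 0],
 [-1, 1, 1],
 [0, 1, 0]]
  V a = (0, -5, -4)
Solving gives a = (0, -4, -1).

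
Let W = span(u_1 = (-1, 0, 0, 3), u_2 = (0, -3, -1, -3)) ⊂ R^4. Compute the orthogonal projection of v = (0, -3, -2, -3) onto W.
proj_W(v) = (-9/109, -357/109, -119/109, -330/109)

Set up U = [u_1 | ... | u_2] ∈ R^(4×2). The projector onto W = col(U) is P = U (U^T U)^(-1) U^T.
Compute U^T U =
  [10, -9]
  [-9, 19],
and U^T v = (-9, 20).
Solve U^T U · c = U^T v for the coefficients: c = (9/109, 119/109). The projection is proj_W(v) = U c.
Check: (v - proj_W(v)) · u_1 = 0  (should be 0).
Check: (v - proj_W(v)) · u_2 = 0  (should be 0).
Result: proj_W(v) = (-9/109, -357/109, -119/109, -330/109).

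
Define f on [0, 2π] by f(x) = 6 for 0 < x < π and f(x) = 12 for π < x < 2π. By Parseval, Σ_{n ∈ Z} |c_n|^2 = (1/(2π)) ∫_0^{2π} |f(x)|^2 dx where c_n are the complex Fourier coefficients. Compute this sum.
Σ |c_n|^2 = 90

Parseval equates the L^2 energy of f (normalised by 1/(2π)) with the ℓ^2 sum of its Fourier coefficients: (1/(2π)) ∫_0^{2π} |f|^2 = Σ |c_n|^2.
Compute the left side: (1/(2π)) [∫_0^π 6^2 dx + ∫_π^{2π} 12^2 dx] = (1/(2π)) · (36π + 144π) = (36 + 144)/2 = 90.
So Σ_{n ∈ Z} |c_n|^2 = 90.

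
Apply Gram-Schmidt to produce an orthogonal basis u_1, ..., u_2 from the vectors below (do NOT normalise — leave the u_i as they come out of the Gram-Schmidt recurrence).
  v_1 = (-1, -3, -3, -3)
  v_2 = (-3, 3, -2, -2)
Orthogonal basis:
  u_1 = (-1, -3, -3, -3)
  u_2 = (-39/14, 51/14, -19/14, -19/14)

Apply the Gram-Schmidt recurrence
  u_1 = v_1
  u_i = v_i − Σ_{j<i} ((v_i · u_j) / (u_j · u_j)) · u_j.

Step by step this gives:
  u_1 = (-1, -3, -3, -3)
  u_2 = (-39/14, 51/14, -19/14, -19/14)

Orthogonality check:
  u_2 · u_1 = 0 (should be 0)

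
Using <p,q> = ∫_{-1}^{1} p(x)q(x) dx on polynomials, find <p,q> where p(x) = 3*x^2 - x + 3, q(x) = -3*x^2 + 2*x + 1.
<p,q> = -44/15

Expand the product: p(x)·q(x) = -9*x^4 + 9*x^3 - 8*x^2 + 5*x + 3.
∫_{-1}^{1} of each monomial x^k gives [2/(k+1) if k even, 0 if k odd]. Integrating term-by-term (or equivalently evaluating the antiderivative F(x) = -9*x^5/5 + 9*x^4/4 - 8*x^3/3 + 5*x^2/2 + 3*x at the endpoints):
  F(1) − F(−1) = 197/60 − (373/60) = -44/15.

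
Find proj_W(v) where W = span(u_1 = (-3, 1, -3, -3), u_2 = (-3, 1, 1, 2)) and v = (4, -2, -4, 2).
proj_W(v) = (1470/419, -490/419, -66/419, -450/419)

Set up U = [u_1 | ... | u_2] ∈ R^(4×2). The projector onto W = col(U) is P = U (U^T U)^(-1) U^T.
Compute U^T U =
  [28, 1]
  [1, 15],
and U^T v = (-8, -14).
Solve U^T U · c = U^T v for the coefficients: c = (-106/419, -384/419). The projection is proj_W(v) = U c.
Check: (v - proj_W(v)) · u_1 = 0  (should be 0).
Check: (v - proj_W(v)) · u_2 = 0  (should be 0).
Result: proj_W(v) = (1470/419, -490/419, -66/419, -450/419).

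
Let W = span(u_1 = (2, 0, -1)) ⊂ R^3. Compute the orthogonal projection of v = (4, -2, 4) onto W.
proj_W(v) = (8/5, 0, -4/5)

Set up U = [u_1 | ... | u_1] ∈ R^(3×1). The projector onto W = col(U) is P = U (U^T U)^(-1) U^T.
Compute U^T U =
  [5],
and U^T v = (4).
Solve U^T U · c = U^T v for the coefficients: c = (4/5). The projection is proj_W(v) = U c.
Check: (v - proj_W(v)) · u_1 = 0  (should be 0).
Result: proj_W(v) = (8/5, 0, -4/5).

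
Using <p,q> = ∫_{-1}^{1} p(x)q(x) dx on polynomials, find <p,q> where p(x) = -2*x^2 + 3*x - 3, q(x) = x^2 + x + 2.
<p,q> = -232/15

Expand the product: p(x)·q(x) = -2*x^4 + x^3 - 4*x^2 + 3*x - 6.
∫_{-1}^{1} of each monomial x^k gives [2/(k+1) if k even, 0 if k odd]. Integrating term-by-term (or equivalently evaluating the antiderivative F(x) = -2*x^5/5 + x^4/4 - 4*x^3/3 + 3*x^2/2 - 6*x at the endpoints):
  F(1) − F(−1) = -359/60 − (569/60) = -232/15.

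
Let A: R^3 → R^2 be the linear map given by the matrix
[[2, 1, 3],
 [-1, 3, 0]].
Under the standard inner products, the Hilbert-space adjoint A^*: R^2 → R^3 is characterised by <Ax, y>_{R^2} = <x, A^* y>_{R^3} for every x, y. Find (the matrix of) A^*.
A^* = A^T =
[[2, -1],
 [1, 3],
 [3, 0]]

For real matrices with standard dot products, the defining identity <Ax, y> = <x, A^* y> gives (Ax)^T y = x^T (A^*) y, i.e. x^T A^T y = x^T (A^*) y. Since this holds for all x, y, we must have A^* = A^T. Therefore
A^* =
[[2, -1],
 [1, 3],
 [3, 0]].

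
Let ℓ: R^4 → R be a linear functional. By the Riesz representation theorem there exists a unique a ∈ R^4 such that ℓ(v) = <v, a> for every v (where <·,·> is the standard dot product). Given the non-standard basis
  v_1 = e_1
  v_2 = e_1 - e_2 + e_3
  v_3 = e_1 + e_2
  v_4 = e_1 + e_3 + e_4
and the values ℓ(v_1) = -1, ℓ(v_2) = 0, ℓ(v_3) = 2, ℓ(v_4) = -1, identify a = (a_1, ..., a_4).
a = (-1, 3, 4, -4)

Write a = (a_1, ..., a_4) in the standard basis. For each basis vector v_i, ℓ(v_i) = <v_i, a> is a linear equation in the a_j's. Collect the n equations into a matrix system V a = ℓ, where row i of V is v_i (expressed in the standard basis). Since V is invertible (lower-triangular with 1s on the diagonal, up to permutation), solve by back-substitution:
  V =
[[1, 0, 0, 0],
 [1, -1, 1, 0],
 [1, 1, 0, 0],
 [1, 0, 1, 1]]
  V a = (-1, 0, 2, -1)
Solving gives a = (-1, 3, 4, -4).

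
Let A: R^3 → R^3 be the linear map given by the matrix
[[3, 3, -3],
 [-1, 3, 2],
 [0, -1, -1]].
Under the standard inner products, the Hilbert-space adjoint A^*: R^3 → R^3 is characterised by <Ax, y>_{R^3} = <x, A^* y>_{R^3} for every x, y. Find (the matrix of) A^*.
A^* = A^T =
[[3, -1, 0],
 [3, 3, -1],
 [-3, 2, -1]]

For real matrices with standard dot products, the defining identity <Ax, y> = <x, A^* y> gives (Ax)^T y = x^T (A^*) y, i.e. x^T A^T y = x^T (A^*) y. Since this holds for all x, y, we must have A^* = A^T. Therefore
A^* =
[[3, -1, 0],
 [3, 3, -1],
 [-3, 2, -1]].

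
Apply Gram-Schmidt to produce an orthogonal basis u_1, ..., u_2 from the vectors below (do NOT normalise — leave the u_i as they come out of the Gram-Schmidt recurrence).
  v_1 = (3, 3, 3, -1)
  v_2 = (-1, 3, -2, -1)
Orthogonal basis:
  u_1 = (3, 3, 3, -1)
  u_2 = (-31/28, 81/28, -59/28, -27/28)

Apply the Gram-Schmidt recurrence
  u_1 = v_1
  u_i = v_i − Σ_{j<i} ((v_i · u_j) / (u_j · u_j)) · u_j.

Step by step this gives:
  u_1 = (3, 3, 3, -1)
  u_2 = (-31/28, 81/28, -59/28, -27/28)

Orthogonality check:
  u_2 · u_1 = 0 (should be 0)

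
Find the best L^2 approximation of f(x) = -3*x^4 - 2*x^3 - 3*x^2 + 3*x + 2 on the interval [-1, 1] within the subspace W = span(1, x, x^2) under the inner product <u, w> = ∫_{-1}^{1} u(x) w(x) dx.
g(x) = -39*x^2/7 + 9*x/5 + 79/35

The best approximation g ∈ W is the orthogonal projection of f onto W. Writing g = a_0 + a_1 x + a_2 x^2, the coefficients solve the normal equations G · a = b where
  G_{ij} = <φ_i, φ_j> and b_i = <f, φ_i>, with φ_0 = 1, φ_1 = x, φ_2 = x^2.
G =
  [2, 0, 2/3]
  [0, 2/3, 0]
  [2/3, 0, 2/5],
b = (4/5, 6/5, -76/105).
Solving gives a_0 = 79/35, a_1 = 9/5, a_2 = -39/7, so
  g(x) = -39*x^2/7 + 9*x/5 + 79/35.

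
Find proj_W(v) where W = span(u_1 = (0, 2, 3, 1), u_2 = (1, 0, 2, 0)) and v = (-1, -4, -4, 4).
proj_W(v) = (-15/17, -26/17, -69/17, -13/17)

Set up U = [u_1 | ... | u_2] ∈ R^(4×2). The projector onto W = col(U) is P = U (U^T U)^(-1) U^T.
Compute U^T U =
  [14, 6]
  [6, 5],
and U^T v = (-16, -9).
Solve U^T U · c = U^T v for the coefficients: c = (-13/17, -15/17). The projection is proj_W(v) = U c.
Check: (v - proj_W(v)) · u_1 = 0  (should be 0).
Check: (v - proj_W(v)) · u_2 = 0  (should be 0).
Result: proj_W(v) = (-15/17, -26/17, -69/17, -13/17).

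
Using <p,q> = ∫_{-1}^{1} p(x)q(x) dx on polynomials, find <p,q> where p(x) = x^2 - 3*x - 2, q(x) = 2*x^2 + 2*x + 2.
<p,q> = -188/15

Expand the product: p(x)·q(x) = 2*x^4 - 4*x^3 - 8*x^2 - 10*x - 4.
∫_{-1}^{1} of each monomial x^k gives [2/(k+1) if k even, 0 if k odd]. Integrating term-by-term (or equivalently evaluating the antiderivative F(x) = 2*x^5/5 - x^4 - 8*x^3/3 - 5*x^2 - 4*x at the endpoints):
  F(1) − F(−1) = -184/15 − (4/15) = -188/15.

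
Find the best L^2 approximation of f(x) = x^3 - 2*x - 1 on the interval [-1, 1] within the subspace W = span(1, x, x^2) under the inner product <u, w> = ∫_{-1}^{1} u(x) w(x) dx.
g(x) = -7*x/5 - 1

The best approximation g ∈ W is the orthogonal projection of f onto W. Writing g = a_0 + a_1 x + a_2 x^2, the coefficients solve the normal equations G · a = b where
  G_{ij} = <φ_i, φ_j> and b_i = <f, φ_i>, with φ_0 = 1, φ_1 = x, φ_2 = x^2.
G =
  [2, 0, 2/3]
  [0, 2/3, 0]
  [2/3, 0, 2/5],
b = (-2, -14/15, -2/3).
Solving gives a_0 = -1, a_1 = -7/5, a_2 = 0, so
  g(x) = -7*x/5 - 1.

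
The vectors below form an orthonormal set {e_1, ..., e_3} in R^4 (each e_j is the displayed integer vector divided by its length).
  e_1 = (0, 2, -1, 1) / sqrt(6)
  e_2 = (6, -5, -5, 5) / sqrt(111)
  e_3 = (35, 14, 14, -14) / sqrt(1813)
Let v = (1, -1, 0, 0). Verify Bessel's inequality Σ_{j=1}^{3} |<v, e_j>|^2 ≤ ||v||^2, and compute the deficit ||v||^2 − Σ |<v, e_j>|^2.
Σ |<v, e_j>|^2 = 2; ||v||^2 = 2; deficit = 0

Write each e_j = u_j / sqrt(<u_j, u_j>) where u_j is the displayed integer vector. Then <v, e_j> = <v, u_j> / sqrt(<u_j, u_j>), so |<v, e_j>|^2 = <v, u_j>^2 / <u_j, u_j>.
Coefficients: <v, e_1> = -2/sqrt(6), <v, e_2> = 11/sqrt(111), <v, e_3> = 21/sqrt(1813).
Square and sum: Σ |<v, e_j>|^2 = 2.
Compute ||v||^2 = v·v = 2.
Deficit = 2 − 2 = 0 ≥ 0, confirming Bessel's inequality. (The deficit equals ||v − Σ <v,e_j> e_j||^2, the squared distance from v to span{e_j}.)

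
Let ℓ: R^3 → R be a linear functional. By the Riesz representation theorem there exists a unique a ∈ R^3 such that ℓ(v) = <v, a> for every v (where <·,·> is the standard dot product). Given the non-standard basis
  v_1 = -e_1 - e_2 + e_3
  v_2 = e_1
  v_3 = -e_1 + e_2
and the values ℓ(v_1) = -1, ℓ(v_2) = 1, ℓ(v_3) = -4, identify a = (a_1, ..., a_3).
a = (1, -3, -3)

Write a = (a_1, ..., a_3) in the standard basis. For each basis vector v_i, ℓ(v_i) = <v_i, a> is a linear equation in the a_j's. Collect the n equations into a matrix system V a = ℓ, where row i of V is v_i (expressed in the standard basis). Since V is invertible (lower-triangular with 1s on the diagonal, up to permutation), solve by back-substitution:
  V =
[[-1, -1, 1],
 [1, 0, 0],
 [-1, 1, 0]]
  V a = (-1, 1, -4)
Solving gives a = (1, -3, -3).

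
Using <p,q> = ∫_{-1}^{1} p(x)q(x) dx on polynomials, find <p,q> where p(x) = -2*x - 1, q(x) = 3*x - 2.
<p,q> = 0

Expand the product: p(x)·q(x) = -6*x^2 + x + 2.
∫_{-1}^{1} of each monomial x^k gives [2/(k+1) if k even, 0 if k odd]. Integrating term-by-term (or equivalently evaluating the antiderivative F(x) = -2*x^3 + x^2/2 + 2*x at the endpoints):
  F(1) − F(−1) = 1/2 − (1/2) = 0.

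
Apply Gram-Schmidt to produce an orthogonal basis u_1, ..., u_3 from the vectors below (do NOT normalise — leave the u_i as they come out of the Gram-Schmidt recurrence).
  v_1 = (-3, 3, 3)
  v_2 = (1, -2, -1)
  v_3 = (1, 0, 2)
Orthogonal basis:
  u_1 = (-3, 3, 3)
  u_2 = (-1/3, -2/3, 1/3)
  u_3 = (3/2, 0, 3/2)

Apply the Gram-Schmidt recurrence
  u_1 = v_1
  u_i = v_i − Σ_{j<i} ((v_i · u_j) / (u_j · u_j)) · u_j.

Step by step this gives:
  u_1 = (-3, 3, 3)
  u_2 = (-1/3, -2/3, 1/3)
  u_3 = (3/2, 0, 3/2)

Orthogonality check:
  u_2 · u_1 = 0 (should be 0)
  u_3 · u_1 = 0 (should be 0)
  u_3 · u_2 = 0 (should be 0)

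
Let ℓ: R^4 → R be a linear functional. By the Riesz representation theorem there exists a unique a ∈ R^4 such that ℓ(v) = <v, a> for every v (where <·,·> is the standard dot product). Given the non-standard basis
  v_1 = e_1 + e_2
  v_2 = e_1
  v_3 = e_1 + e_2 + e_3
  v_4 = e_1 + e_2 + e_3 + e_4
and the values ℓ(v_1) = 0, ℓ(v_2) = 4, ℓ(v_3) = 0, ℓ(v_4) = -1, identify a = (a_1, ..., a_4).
a = (4, -4, 0, -1)

Write a = (a_1, ..., a_4) in the standard basis. For each basis vector v_i, ℓ(v_i) = <v_i, a> is a linear equation in the a_j's. Collect the n equations into a matrix system V a = ℓ, where row i of V is v_i (expressed in the standard basis). Since V is invertible (lower-triangular with 1s on the diagonal, up to permutation), solve by back-substitution:
  V =
[[1, 1, 0, 0],
 [1, 0, 0, 0],
 [1, 1, 1, 0],
 [1, 1, 1, 1]]
  V a = (0, 4, 0, -1)
Solving gives a = (4, -4, 0, -1).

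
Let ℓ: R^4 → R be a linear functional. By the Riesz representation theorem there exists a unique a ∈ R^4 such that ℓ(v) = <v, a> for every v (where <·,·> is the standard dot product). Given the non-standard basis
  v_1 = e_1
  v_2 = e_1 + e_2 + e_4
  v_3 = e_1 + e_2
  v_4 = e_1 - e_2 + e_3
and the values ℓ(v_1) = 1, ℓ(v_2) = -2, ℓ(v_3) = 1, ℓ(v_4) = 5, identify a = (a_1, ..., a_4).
a = (1, 0, 4, -3)

Write a = (a_1, ..., a_4) in the standard basis. For each basis vector v_i, ℓ(v_i) = <v_i, a> is a linear equation in the a_j's. Collect the n equations into a matrix system V a = ℓ, where row i of V is v_i (expressed in the standard basis). Since V is invertible (lower-triangular with 1s on the diagonal, up to permutation), solve by back-substitution:
  V =
[[1, 0, 0, 0],
 [1, 1, 0, 1],
 [1, 1, 0, 0],
 [1, -1, 1, 0]]
  V a = (1, -2, 1, 5)
Solving gives a = (1, 0, 4, -3).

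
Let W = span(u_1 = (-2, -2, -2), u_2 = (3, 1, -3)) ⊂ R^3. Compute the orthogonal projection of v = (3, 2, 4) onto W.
proj_W(v) = (17/7, 20/7, 26/7)

Set up U = [u_1 | ... | u_2] ∈ R^(3×2). The projector onto W = col(U) is P = U (U^T U)^(-1) U^T.
Compute U^T U =
  [12, -2]
  [-2, 19],
and U^T v = (-18, -1).
Solve U^T U · c = U^T v for the coefficients: c = (-43/28, -3/14). The projection is proj_W(v) = U c.
Check: (v - proj_W(v)) · u_1 = 0  (should be 0).
Check: (v - proj_W(v)) · u_2 = 0  (should be 0).
Result: proj_W(v) = (17/7, 20/7, 26/7).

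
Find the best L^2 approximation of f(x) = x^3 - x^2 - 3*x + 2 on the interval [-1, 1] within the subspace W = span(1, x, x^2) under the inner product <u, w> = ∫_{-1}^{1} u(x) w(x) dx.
g(x) = -x^2 - 12*x/5 + 2

The best approximation g ∈ W is the orthogonal projection of f onto W. Writing g = a_0 + a_1 x + a_2 x^2, the coefficients solve the normal equations G · a = b where
  G_{ij} = <φ_i, φ_j> and b_i = <f, φ_i>, with φ_0 = 1, φ_1 = x, φ_2 = x^2.
G =
  [2, 0, 2/3]
  [0, 2/3, 0]
  [2/3, 0, 2/5],
b = (10/3, -8/5, 14/15).
Solving gives a_0 = 2, a_1 = -12/5, a_2 = -1, so
  g(x) = -x^2 - 12*x/5 + 2.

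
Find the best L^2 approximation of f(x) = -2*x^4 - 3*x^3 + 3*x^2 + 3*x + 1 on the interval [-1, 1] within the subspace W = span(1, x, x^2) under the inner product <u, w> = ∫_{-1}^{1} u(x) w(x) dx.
g(x) = 9*x^2/7 + 6*x/5 + 41/35

The best approximation g ∈ W is the orthogonal projection of f onto W. Writing g = a_0 + a_1 x + a_2 x^2, the coefficients solve the normal equations G · a = b where
  G_{ij} = <φ_i, φ_j> and b_i = <f, φ_i>, with φ_0 = 1, φ_1 = x, φ_2 = x^2.
G =
  [2, 0, 2/3]
  [0, 2/3, 0]
  [2/3, 0, 2/5],
b = (16/5, 4/5, 136/105).
Solving gives a_0 = 41/35, a_1 = 6/5, a_2 = 9/7, so
  g(x) = 9*x^2/7 + 6*x/5 + 41/35.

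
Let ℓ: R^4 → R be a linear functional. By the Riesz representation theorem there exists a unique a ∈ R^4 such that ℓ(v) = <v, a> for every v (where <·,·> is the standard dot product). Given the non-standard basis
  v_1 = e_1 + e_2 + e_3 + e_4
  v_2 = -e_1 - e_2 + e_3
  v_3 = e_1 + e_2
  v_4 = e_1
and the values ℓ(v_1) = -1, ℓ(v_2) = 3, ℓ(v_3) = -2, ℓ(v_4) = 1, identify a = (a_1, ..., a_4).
a = (1, -3, 1, 0)

Write a = (a_1, ..., a_4) in the standard basis. For each basis vector v_i, ℓ(v_i) = <v_i, a> is a linear equation in the a_j's. Collect the n equations into a matrix system V a = ℓ, where row i of V is v_i (expressed in the standard basis). Since V is invertible (lower-triangular with 1s on the diagonal, up to permutation), solve by back-substitution:
  V =
[[1, 1, 1, 1],
 [-1, -1, 1, 0],
 [1, 1, 0, 0],
 [1, 0, 0, 0]]
  V a = (-1, 3, -2, 1)
Solving gives a = (1, -3, 1, 0).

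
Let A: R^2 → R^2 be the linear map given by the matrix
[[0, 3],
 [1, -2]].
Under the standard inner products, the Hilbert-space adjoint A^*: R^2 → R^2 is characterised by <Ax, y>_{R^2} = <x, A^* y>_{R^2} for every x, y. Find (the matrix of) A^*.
A^* = A^T =
[[0, 1],
 [3, -2]]

For real matrices with standard dot products, the defining identity <Ax, y> = <x, A^* y> gives (Ax)^T y = x^T (A^*) y, i.e. x^T A^T y = x^T (A^*) y. Since this holds for all x, y, we must have A^* = A^T. Therefore
A^* =
[[0, 1],
 [3, -2]].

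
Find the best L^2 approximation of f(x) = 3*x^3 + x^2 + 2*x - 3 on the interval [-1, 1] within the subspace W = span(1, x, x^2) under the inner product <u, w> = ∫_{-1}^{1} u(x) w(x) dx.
g(x) = x^2 + 19*x/5 - 3

The best approximation g ∈ W is the orthogonal projection of f onto W. Writing g = a_0 + a_1 x + a_2 x^2, the coefficients solve the normal equations G · a = b where
  G_{ij} = <φ_i, φ_j> and b_i = <f, φ_i>, with φ_0 = 1, φ_1 = x, φ_2 = x^2.
G =
  [2, 0, 2/3]
  [0, 2/3, 0]
  [2/3, 0, 2/5],
b = (-16/3, 38/15, -8/5).
Solving gives a_0 = -3, a_1 = 19/5, a_2 = 1, so
  g(x) = x^2 + 19*x/5 - 3.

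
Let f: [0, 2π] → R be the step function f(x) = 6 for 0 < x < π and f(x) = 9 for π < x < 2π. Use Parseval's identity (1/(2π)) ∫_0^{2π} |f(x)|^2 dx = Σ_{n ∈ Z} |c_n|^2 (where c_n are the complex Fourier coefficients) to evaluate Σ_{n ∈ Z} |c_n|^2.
Σ |c_n|^2 = 117/2

Parseval equates the L^2 energy of f (normalised by 1/(2π)) with the ℓ^2 sum of its Fourier coefficients: (1/(2π)) ∫_0^{2π} |f|^2 = Σ |c_n|^2.
Compute the left side: (1/(2π)) [∫_0^π 6^2 dx + ∫_π^{2π} 9^2 dx] = (1/(2π)) · (36π + 81π) = (36 + 81)/2 = 117/2.
So Σ_{n ∈ Z} |c_n|^2 = 117/2.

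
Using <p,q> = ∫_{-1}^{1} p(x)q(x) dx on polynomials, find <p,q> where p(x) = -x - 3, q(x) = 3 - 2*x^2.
<p,q> = -14

Expand the product: p(x)·q(x) = 2*x^3 + 6*x^2 - 3*x - 9.
∫_{-1}^{1} of each monomial x^k gives [2/(k+1) if k even, 0 if k odd]. Integrating term-by-term (or equivalently evaluating the antiderivative F(x) = x^4/2 + 2*x^3 - 3*x^2/2 - 9*x at the endpoints):
  F(1) − F(−1) = -8 − (6) = -14.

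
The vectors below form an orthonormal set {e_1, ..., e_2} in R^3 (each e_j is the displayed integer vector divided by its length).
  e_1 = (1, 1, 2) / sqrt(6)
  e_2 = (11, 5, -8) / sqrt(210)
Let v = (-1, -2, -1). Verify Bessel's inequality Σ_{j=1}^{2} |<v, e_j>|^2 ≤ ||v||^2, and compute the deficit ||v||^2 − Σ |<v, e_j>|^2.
Σ |<v, e_j>|^2 = 174/35; ||v||^2 = 6; deficit = 36/35

Write each e_j = u_j / sqrt(<u_j, u_j>) where u_j is the displayed integer vector. Then <v, e_j> = <v, u_j> / sqrt(<u_j, u_j>), so |<v, e_j>|^2 = <v, u_j>^2 / <u_j, u_j>.
Coefficients: <v, e_1> = -5/sqrt(6), <v, e_2> = -13/sqrt(210).
Square and sum: Σ |<v, e_j>|^2 = 174/35.
Compute ||v||^2 = v·v = 6.
Deficit = 6 − 174/35 = 36/35 ≥ 0, confirming Bessel's inequality. (The deficit equals ||v − Σ <v,e_j> e_j||^2, the squared distance from v to span{e_j}.)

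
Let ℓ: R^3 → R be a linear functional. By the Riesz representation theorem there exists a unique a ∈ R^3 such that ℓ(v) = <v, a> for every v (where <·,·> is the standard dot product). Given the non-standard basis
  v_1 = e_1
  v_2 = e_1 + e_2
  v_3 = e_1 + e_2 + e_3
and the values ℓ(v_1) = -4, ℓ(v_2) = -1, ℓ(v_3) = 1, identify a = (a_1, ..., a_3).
a = (-4, 3, 2)

Write a = (a_1, ..., a_3) in the standard basis. For each basis vector v_i, ℓ(v_i) = <v_i, a> is a linear equation in the a_j's. Collect the n equations into a matrix system V a = ℓ, where row i of V is v_i (expressed in the standard basis). Since V is invertible (lower-triangular with 1s on the diagonal, up to permutation), solve by back-substitution:
  V =
[[1, 0, 0],
 [1, 1, 0],
 [1, 1, 1]]
  V a = (-4, -1, 1)
Solving gives a = (-4, 3, 2).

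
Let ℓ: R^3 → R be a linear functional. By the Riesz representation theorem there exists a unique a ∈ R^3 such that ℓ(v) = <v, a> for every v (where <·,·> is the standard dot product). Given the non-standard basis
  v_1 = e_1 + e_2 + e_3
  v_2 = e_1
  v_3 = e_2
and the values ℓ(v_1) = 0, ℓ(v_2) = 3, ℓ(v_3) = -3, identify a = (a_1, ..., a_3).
a = (3, -3, 0)

Write a = (a_1, ..., a_3) in the standard basis. For each basis vector v_i, ℓ(v_i) = <v_i, a> is a linear equation in the a_j's. Collect the n equations into a matrix system V a = ℓ, where row i of V is v_i (expressed in the standard basis). Since V is invertible (lower-triangular with 1s on the diagonal, up to permutation), solve by back-substitution:
  V =
[[1, 1, 1],
 [1, 0, 0],
 [0, 1, 0]]
  V a = (0, 3, -3)
Solving gives a = (3, -3, 0).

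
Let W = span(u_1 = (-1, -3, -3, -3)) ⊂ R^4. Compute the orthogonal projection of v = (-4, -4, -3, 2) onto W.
proj_W(v) = (-19/28, -57/28, -57/28, -57/28)

Set up U = [u_1 | ... | u_1] ∈ R^(4×1). The projector onto W = col(U) is P = U (U^T U)^(-1) U^T.
Compute U^T U =
  [28],
and U^T v = (19).
Solve U^T U · c = U^T v for the coefficients: c = (19/28). The projection is proj_W(v) = U c.
Check: (v - proj_W(v)) · u_1 = 0  (should be 0).
Result: proj_W(v) = (-19/28, -57/28, -57/28, -57/28).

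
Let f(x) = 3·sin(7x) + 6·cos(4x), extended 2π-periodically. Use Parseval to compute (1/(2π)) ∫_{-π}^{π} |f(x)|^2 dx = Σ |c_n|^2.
Σ |c_n|^2 = 45/2

Expand |f|^2 and use orthogonality of {sin(nx), cos(mx)} on [-π, π]:
  ∫_{-π}^{π} sin(nx)^2 dx = π, ∫ cos(mx)^2 dx = π, and cross terms integrate to 0.
So ∫_{-π}^{π} f(x)^2 dx = 3^2 · π + 6^2 · π = (9 + 36)π.
Divide by 2π: (9 + 36)/2 = 45/2.
By Parseval, this equals Σ |c_n|^2.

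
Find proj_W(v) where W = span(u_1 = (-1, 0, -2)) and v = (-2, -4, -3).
proj_W(v) = (-8/5, 0, -16/5)

Set up U = [u_1 | ... | u_1] ∈ R^(3×1). The projector onto W = col(U) is P = U (U^T U)^(-1) U^T.
Compute U^T U =
  [5],
and U^T v = (8).
Solve U^T U · c = U^T v for the coefficients: c = (8/5). The projection is proj_W(v) = U c.
Check: (v - proj_W(v)) · u_1 = 0  (should be 0).
Result: proj_W(v) = (-8/5, 0, -16/5).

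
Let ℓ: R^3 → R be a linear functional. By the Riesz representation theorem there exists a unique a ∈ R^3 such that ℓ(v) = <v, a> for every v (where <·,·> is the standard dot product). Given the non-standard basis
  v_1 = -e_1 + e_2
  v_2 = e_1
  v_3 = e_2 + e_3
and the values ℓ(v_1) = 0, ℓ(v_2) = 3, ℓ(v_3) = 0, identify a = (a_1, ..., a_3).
a = (3, 3, -3)

Write a = (a_1, ..., a_3) in the standard basis. For each basis vector v_i, ℓ(v_i) = <v_i, a> is a linear equation in the a_j's. Collect the n equations into a matrix system V a = ℓ, where row i of V is v_i (expressed in the standard basis). Since V is invertible (lower-triangular with 1s on the diagonal, up to permutation), solve by back-substitution:
  V =
[[-1, 1, 0],
 [1, 0, 0],
 [0, 1, 1]]
  V a = (0, 3, 0)
Solving gives a = (3, 3, -3).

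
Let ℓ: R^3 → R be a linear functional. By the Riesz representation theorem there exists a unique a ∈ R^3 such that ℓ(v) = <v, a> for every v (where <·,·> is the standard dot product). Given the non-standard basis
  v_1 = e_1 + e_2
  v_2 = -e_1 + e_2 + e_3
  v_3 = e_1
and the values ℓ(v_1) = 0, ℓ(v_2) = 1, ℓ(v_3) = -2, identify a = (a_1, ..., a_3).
a = (-2, 2, -3)

Write a = (a_1, ..., a_3) in the standard basis. For each basis vector v_i, ℓ(v_i) = <v_i, a> is a linear equation in the a_j's. Collect the n equations into a matrix system V a = ℓ, where row i of V is v_i (expressed in the standard basis). Since V is invertible (lower-triangular with 1s on the diagonal, up to permutation), solve by back-substitution:
  V =
[[1, 1, 0],
 [-1, 1, 1],
 [1, 0, 0]]
  V a = (0, 1, -2)
Solving gives a = (-2, 2, -3).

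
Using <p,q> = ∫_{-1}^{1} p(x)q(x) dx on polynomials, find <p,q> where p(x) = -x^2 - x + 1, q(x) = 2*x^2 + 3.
<p,q> = 68/15

Expand the product: p(x)·q(x) = -2*x^4 - 2*x^3 - x^2 - 3*x + 3.
∫_{-1}^{1} of each monomial x^k gives [2/(k+1) if k even, 0 if k odd]. Integrating term-by-term (or equivalently evaluating the antiderivative F(x) = -2*x^5/5 - x^4/2 - x^3/3 - 3*x^2/2 + 3*x at the endpoints):
  F(1) − F(−1) = 4/15 − (-64/15) = 68/15.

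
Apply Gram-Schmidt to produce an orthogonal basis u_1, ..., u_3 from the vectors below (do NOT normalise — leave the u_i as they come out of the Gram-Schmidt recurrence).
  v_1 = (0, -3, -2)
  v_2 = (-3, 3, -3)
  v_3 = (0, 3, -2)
Orthogonal basis:
  u_1 = (0, -3, -2)
  u_2 = (-3, 30/13, -45/13)
  u_3 = (30/19, 12/19, -18/19)

Apply the Gram-Schmidt recurrence
  u_1 = v_1
  u_i = v_i − Σ_{j<i} ((v_i · u_j) / (u_j · u_j)) · u_j.

Step by step this gives:
  u_1 = (0, -3, -2)
  u_2 = (-3, 30/13, -45/13)
  u_3 = (30/19, 12/19, -18/19)

Orthogonality check:
  u_2 · u_1 = 0 (should be 0)
  u_3 · u_1 = 0 (should be 0)
  u_3 · u_2 = 0 (should be 0)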